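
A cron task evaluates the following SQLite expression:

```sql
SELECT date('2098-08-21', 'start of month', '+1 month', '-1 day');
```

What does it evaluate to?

2098-08-31

`start of month` rewinds 2098-08-21 to 2098-08-01.
Adding +1 month to 2098-08-01 gives 2098-09-01.
Going back 1 day from 2098-09-01 reaches 2098-08-31 (last day of August, 31 days).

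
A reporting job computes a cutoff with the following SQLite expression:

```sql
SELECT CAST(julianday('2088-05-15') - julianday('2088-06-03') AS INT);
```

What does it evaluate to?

-19

16 days remain in May 2088 after the 15th (31 − 15).
Then 3 days into June 2088.
Total: 16 + 3 = 19.
The subtraction is earlier − later, so the result is −19 → -19.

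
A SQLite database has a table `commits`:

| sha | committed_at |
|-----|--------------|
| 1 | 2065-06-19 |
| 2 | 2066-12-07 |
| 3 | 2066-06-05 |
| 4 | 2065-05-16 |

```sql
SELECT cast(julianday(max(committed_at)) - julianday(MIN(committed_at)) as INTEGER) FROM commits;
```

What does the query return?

570

MIN = 2065-05-16, MAX = 2066-12-07.
15 days remain in May 2065 after the 16th (31 − 16).
Full months from June 2065 through November 2066 contribute their day counts.
Then 7 days into December 2066.
Total: 15 + 30 + 31 + 31 + 30 + 31 + 30 + 31 + 31 + 28 + 31 + 30 + 31 + 30 + 31 + 31 + 30 + 31 + 30 + 7 = 570.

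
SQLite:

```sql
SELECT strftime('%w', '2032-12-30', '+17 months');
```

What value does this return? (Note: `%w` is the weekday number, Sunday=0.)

First apply '+17 months': 2032-12-30 → 2034-05-30.
2034-05-30 is a Tuesday; with Sunday=0 that is 2.

2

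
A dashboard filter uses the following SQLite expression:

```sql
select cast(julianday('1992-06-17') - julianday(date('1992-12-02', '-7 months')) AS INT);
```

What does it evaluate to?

46

Adding -7 months to 1992-12-02 gives 1992-05-02.
29 days remain in May 1992 after the 2nd (31 − 2).
Then 17 days into June 1992.
Total: 29 + 17 = 46.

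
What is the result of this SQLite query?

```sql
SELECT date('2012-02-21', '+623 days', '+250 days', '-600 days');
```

2012-11-20

Applying '+623 days' to 2012-02-21: counting 623 days forward gives 2013-11-05.
Applying '+250 days' to 2013-11-05: counting 250 days forward gives 2014-07-13.
Applying '-600 days' to 2014-07-13: counting 600 days back gives 2012-11-20.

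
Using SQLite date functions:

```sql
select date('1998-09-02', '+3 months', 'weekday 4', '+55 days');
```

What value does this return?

Adding +3 months to 1998-09-02 gives 1998-12-02.
`weekday 4` advances to the next Thursday; 1998-12-02 is a Wednesday, so it moves forward to 1998-12-03.
Applying '+55 days' to 1998-12-03: counting 55 days forward gives 1999-01-27.

1999-01-27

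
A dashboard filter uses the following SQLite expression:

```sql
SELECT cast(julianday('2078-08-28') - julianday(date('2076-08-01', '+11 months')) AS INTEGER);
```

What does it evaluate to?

Adding +11 months to 2076-08-01 gives 2077-07-01.
30 days remain in July 2077 after the 1st (31 − 1).
Full months from August 2077 through July 2078 contribute their day counts.
Then 28 days into August 2078.
Total: 30 + 31 + 30 + 31 + 30 + 31 + 31 + 28 + 31 + 30 + 31 + 30 + 31 + 28 = 423.

423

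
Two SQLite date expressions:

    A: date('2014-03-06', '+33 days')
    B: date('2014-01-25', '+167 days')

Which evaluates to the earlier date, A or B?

A

A = 2014-04-08.
B = 2014-07-11.
A is earlier.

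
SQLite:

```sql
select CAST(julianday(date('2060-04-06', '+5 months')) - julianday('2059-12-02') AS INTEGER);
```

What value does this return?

Adding +5 months to 2060-04-06 gives 2060-09-06.
29 days remain in December 2059 after the 2nd (31 − 2).
Full months from January 2060 through August 2060 contribute their day counts.
Then 6 days into September 2060.
Total: 29 + 31 + 29 + 31 + 30 + 31 + 30 + 31 + 31 + 6 = 279.

279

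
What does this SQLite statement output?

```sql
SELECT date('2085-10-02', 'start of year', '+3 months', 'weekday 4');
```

`start of year` rewinds 2085-10-02 to 2085-01-01.
Adding +3 months to 2085-01-01 gives 2085-04-01.
`weekday 4` advances to the next Thursday; 2085-04-01 is a Sunday, so it moves forward to 2085-04-05.

2085-04-05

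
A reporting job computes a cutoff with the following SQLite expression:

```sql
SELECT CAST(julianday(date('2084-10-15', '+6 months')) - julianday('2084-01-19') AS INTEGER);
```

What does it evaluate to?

Adding +6 months to 2084-10-15 gives 2085-04-15.
12 days remain in January 2084 after the 19th (31 − 19).
Full months from February 2084 through March 2085 contribute their day counts.
Then 15 days into April 2085.
Total: 12 + 29 + 31 + 30 + 31 + 30 + 31 + 31 + 30 + 31 + 30 + 31 + 31 + 28 + 31 + 15 = 452.

452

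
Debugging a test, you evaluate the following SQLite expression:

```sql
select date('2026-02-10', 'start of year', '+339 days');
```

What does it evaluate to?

`start of year` rewinds 2026-02-10 to 2026-01-01.
Applying '+339 days' to 2026-01-01: counting 339 days forward gives 2026-12-06.

2026-12-06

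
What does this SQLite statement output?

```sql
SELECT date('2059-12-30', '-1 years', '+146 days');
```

Adding -1 year to 2059-12-30 gives 2058-12-30.
Applying '+146 days' to 2058-12-30: counting 146 days forward gives 2059-05-25.

2059-05-25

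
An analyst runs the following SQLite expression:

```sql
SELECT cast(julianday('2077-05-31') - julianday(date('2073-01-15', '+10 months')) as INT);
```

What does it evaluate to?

1293

Adding +10 months to 2073-01-15 gives 2073-11-15.
15 days remain in November 2073 after the 15th (30 − 15).
Full months from December 2073 through April 2077 contribute their day counts.
Then 31 days into May 2077.
Total: 15 + 31 + 31 + 28 + 31 + 30 + 31 + 30 + 31 + 31 + 30 + 31 + 30 + 31 + 31 + 28 + 31 + 30 + 31 + 30 + 31 + 31 + 30 + 31 + 30 + 31 + 31 + 29 + 31 + 30 + 31 + 30 + 31 + 31 + 30 + 31 + 30 + 31 + 31 + 28 + 31 + 30 + 31 = 1293.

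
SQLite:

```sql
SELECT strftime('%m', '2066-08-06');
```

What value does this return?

`%m` extracts the 2-digit month (01-12): 08.

08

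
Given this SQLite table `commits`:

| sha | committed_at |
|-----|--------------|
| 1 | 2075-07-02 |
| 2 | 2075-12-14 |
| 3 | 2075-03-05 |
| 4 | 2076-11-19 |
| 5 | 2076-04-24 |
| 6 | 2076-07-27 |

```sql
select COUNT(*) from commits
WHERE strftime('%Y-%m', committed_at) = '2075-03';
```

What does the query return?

Rows with year-month 2075-03: 2075-03-05 → 1.

1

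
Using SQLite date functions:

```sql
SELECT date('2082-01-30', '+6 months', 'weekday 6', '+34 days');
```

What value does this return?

2082-09-04

Adding +6 months to 2082-01-30 gives 2082-07-30.
`weekday 6` advances to the next Saturday; 2082-07-30 is a Thursday, so it moves forward to 2082-08-01.
August 2082 has 31 days; 30 remain after the 1st, so 31 days reach 2082-09-01.
Advancing 3 more days within September lands on 2082-09-04.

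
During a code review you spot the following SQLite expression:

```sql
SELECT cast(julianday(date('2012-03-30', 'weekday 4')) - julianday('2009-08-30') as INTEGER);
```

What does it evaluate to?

`weekday 4` advances to the next Thursday; 2012-03-30 is a Friday, so it moves forward to 2012-04-05.
1 day remains in August 2009 after the 30th (31 − 30).
Full months from September 2009 through March 2012 contribute their day counts.
Then 5 days into April 2012.
Total: 1 + 30 + 31 + 30 + 31 + 31 + 28 + 31 + 30 + 31 + 30 + 31 + 31 + 30 + 31 + 30 + 31 + 31 + 28 + 31 + 30 + 31 + 30 + 31 + 31 + 30 + 31 + 30 + 31 + 31 + 29 + 31 + 5 = 949.

949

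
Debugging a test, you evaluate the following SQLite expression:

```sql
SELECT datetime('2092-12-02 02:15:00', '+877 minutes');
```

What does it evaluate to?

2092-12-02 16:52:00

877 minutes = 14h 37m; +877 minutes from 2092-12-02 02:15:00 is 2092-12-02 16:52:00.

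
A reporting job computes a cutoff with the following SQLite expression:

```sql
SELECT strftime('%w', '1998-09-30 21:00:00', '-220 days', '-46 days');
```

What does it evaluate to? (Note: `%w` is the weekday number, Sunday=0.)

3

First apply '-220 days', '-46 days': 1998-09-30 21:00:00 → 1998-01-07 21:00:00.
1998-01-07 is a Wednesday; with Sunday=0 that is 3.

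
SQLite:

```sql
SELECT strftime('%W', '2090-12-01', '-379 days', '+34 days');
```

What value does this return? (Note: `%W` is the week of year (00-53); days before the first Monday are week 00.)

First apply '-379 days', '+34 days': 2090-12-01 → 2089-12-21.
2089-12-21 is a Wednesday. SQLite's %W counts Mondays since the year started; the result is 51.

51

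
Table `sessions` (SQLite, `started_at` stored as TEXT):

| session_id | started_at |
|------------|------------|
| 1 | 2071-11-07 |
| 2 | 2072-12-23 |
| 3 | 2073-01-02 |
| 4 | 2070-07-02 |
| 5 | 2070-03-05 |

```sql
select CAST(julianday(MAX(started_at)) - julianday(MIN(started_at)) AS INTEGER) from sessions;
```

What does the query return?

MIN = 2070-03-05, MAX = 2073-01-02.
26 days remain in March 2070 after the 5th (31 − 5).
Full months from April 2070 through December 2072 contribute their day counts.
Then 2 days into January 2073.
Total: 26 + 30 + 31 + 30 + 31 + 31 + 30 + 31 + 30 + 31 + 31 + 28 + 31 + 30 + 31 + 30 + 31 + 31 + 30 + 31 + 30 + 31 + 31 + 29 + 31 + 30 + 31 + 30 + 31 + 31 + 30 + 31 + 30 + 31 + 2 = 1034.

1034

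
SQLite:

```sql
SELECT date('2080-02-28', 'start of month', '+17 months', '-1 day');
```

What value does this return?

2081-06-30

`start of month` rewinds 2080-02-28 to 2080-02-01.
Adding +17 months to 2080-02-01 gives 2081-07-01.
Going back 1 day from 2081-07-01 reaches 2081-06-30 (last day of June, 30 days).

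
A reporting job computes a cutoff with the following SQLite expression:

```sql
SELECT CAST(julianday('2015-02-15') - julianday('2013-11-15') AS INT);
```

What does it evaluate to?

457

15 days remain in November 2013 after the 15th (30 − 15).
Full months from December 2013 through January 2015 contribute their day counts.
Then 15 days into February 2015.
Total: 15 + 31 + 31 + 28 + 31 + 30 + 31 + 30 + 31 + 31 + 30 + 31 + 30 + 31 + 31 + 15 = 457.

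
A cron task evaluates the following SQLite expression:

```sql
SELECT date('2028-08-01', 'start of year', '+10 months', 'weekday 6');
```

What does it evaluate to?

2028-11-04

`start of year` rewinds 2028-08-01 to 2028-01-01.
Adding +10 months to 2028-01-01 gives 2028-11-01.
`weekday 6` advances to the next Saturday; 2028-11-01 is a Wednesday, so it moves forward to 2028-11-04.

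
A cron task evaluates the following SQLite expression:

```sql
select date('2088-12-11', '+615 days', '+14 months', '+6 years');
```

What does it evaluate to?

2097-10-18

Applying '+615 days' to 2088-12-11: counting 615 days forward gives 2090-08-18.
Adding +14 months to 2090-08-18 gives 2091-10-18.
Adding +6 years to 2091-10-18 gives 2097-10-18.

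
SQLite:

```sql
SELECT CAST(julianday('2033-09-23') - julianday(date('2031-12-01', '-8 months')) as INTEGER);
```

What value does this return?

Adding -8 months to 2031-12-01 gives 2031-04-01.
29 days remain in April 2031 after the 1st (30 − 1).
Full months from May 2031 through August 2033 contribute their day counts.
Then 23 days into September 2033.
Total: 29 + 31 + 30 + 31 + 31 + 30 + 31 + 30 + 31 + 31 + 29 + 31 + 30 + 31 + 30 + 31 + 31 + 30 + 31 + 30 + 31 + 31 + 28 + 31 + 30 + 31 + 30 + 31 + 31 + 23 = 906.

906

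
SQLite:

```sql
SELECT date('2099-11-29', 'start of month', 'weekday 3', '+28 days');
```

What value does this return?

2099-12-02

`start of month` rewinds 2099-11-29 to 2099-11-01.
`weekday 3` advances to the next Wednesday; 2099-11-01 is a Sunday, so it moves forward to 2099-11-04.
November 2099 has 30 days; 26 remain after the 4th, so 27 days reach 2099-12-01.
Advancing 1 more day within December lands on 2099-12-02.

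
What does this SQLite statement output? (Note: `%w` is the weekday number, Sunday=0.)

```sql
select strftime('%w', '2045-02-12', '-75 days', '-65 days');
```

First apply '-75 days', '-65 days': 2045-02-12 → 2044-09-25.
2044-09-25 is a Sunday; with Sunday=0 that is 0.

0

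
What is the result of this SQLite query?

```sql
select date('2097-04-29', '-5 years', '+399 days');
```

2093-06-02

Adding -5 years to 2097-04-29 gives 2092-04-29.
Applying '+399 days' to 2092-04-29: counting 399 days forward gives 2093-06-02.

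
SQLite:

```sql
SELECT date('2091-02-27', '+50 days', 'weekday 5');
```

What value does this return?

Applying '+50 days' to 2091-02-27: counting 50 days forward gives 2091-04-18.
`weekday 5` advances to the next Friday; 2091-04-18 is a Wednesday, so it moves forward to 2091-04-20.

2091-04-20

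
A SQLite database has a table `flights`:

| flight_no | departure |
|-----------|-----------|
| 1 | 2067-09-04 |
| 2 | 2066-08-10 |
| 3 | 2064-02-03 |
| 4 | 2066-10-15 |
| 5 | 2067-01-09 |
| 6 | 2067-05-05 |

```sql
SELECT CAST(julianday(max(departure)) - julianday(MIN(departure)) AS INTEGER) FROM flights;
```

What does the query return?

1309

MIN = 2064-02-03, MAX = 2067-09-04.
26 days remain in February 2064 after the 3rd (29 − 3).
Full months from March 2064 through August 2067 contribute their day counts.
Then 4 days into September 2067.
Total: 26 + 31 + 30 + 31 + 30 + 31 + 31 + 30 + 31 + 30 + 31 + 31 + 28 + 31 + 30 + 31 + 30 + 31 + 31 + 30 + 31 + 30 + 31 + 31 + 28 + 31 + 30 + 31 + 30 + 31 + 31 + 30 + 31 + 30 + 31 + 31 + 28 + 31 + 30 + 31 + 30 + 31 + 31 + 4 = 1309.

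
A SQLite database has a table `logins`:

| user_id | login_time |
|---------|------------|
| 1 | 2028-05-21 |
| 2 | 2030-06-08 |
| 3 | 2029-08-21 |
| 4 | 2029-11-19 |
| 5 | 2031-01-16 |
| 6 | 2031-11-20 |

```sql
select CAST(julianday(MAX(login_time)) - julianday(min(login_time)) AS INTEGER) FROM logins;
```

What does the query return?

MIN = 2028-05-21, MAX = 2031-11-20.
10 days remain in May 2028 after the 21st (31 − 21).
Full months from June 2028 through October 2031 contribute their day counts.
Then 20 days into November 2031.
Total: 10 + 30 + 31 + 31 + 30 + 31 + 30 + 31 + 31 + 28 + 31 + 30 + 31 + 30 + 31 + 31 + 30 + 31 + 30 + 31 + 31 + 28 + 31 + 30 + 31 + 30 + 31 + 31 + 30 + 31 + 30 + 31 + 31 + 28 + 31 + 30 + 31 + 30 + 31 + 31 + 30 + 31 + 20 = 1278.

1278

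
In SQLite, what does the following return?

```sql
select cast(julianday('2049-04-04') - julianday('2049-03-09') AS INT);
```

26

22 days remain in March 2049 after the 9th (31 − 9).
Then 4 days into April 2049.
Total: 22 + 4 = 26.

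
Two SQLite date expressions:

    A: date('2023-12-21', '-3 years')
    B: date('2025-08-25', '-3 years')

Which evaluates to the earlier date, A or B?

A = 2020-12-21.
B = 2022-08-25.
A is earlier.

A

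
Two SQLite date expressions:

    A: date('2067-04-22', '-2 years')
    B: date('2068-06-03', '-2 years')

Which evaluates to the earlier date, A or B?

A = 2065-04-22.
B = 2066-06-03.
A is earlier.

A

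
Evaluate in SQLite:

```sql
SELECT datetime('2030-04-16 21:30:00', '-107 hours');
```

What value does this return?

2030-04-12 10:30:00

-107 hours from 2030-04-16 21:30:00 is 2030-04-12 10:30:00 (crosses midnight).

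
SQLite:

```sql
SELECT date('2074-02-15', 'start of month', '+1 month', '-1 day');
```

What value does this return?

`start of month` rewinds 2074-02-15 to 2074-02-01.
Adding +1 month to 2074-02-01 gives 2074-03-01.
Going back 1 day from 2074-03-01 reaches 2074-02-28 (last day of February, 28 days).

2074-02-28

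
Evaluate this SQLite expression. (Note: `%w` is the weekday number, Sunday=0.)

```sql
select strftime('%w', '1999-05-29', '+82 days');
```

First apply '+82 days': 1999-05-29 → 1999-08-19.
1999-08-19 is a Thursday; with Sunday=0 that is 4.

4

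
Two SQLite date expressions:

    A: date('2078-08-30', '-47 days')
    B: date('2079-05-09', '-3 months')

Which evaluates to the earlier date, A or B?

A = 2078-07-14.
B = 2079-02-09.
A is earlier.

A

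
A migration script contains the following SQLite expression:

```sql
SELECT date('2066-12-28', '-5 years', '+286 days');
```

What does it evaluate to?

2062-10-10

Adding -5 years to 2066-12-28 gives 2061-12-28.
Applying '+286 days' to 2061-12-28: counting 286 days forward gives 2062-10-10.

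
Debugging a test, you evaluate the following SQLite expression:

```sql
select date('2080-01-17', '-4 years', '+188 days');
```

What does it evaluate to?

2076-07-23

Adding -4 years to 2080-01-17 gives 2076-01-17.
Applying '+188 days' to 2076-01-17: counting 188 days forward gives 2076-07-23.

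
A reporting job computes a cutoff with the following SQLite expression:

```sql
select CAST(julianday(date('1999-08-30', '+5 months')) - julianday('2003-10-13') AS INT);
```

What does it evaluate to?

Adding +5 months to 1999-08-30 gives 2000-01-30.
1 day remains in January 2000 after the 30th (31 − 30).
Full months from February 2000 through September 2003 contribute their day counts.
Then 13 days into October 2003.
Total: 1 + 29 + 31 + 30 + 31 + 30 + 31 + 31 + 30 + 31 + 30 + 31 + 31 + 28 + 31 + 30 + 31 + 30 + 31 + 31 + 30 + 31 + 30 + 31 + 31 + 28 + 31 + 30 + 31 + 30 + 31 + 31 + 30 + 31 + 30 + 31 + 31 + 28 + 31 + 30 + 31 + 30 + 31 + 31 + 30 + 13 = 1352.
The subtraction is earlier − later, so the result is −1352 → -1352.

-1352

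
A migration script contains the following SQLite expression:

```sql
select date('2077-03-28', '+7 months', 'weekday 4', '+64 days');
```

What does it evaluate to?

Adding +7 months to 2077-03-28 gives 2077-10-28.
`weekday 4` advances to the next Thursday; 2077-10-28 is already a Thursday, so it stays at 2077-10-28.
Applying '+64 days' to 2077-10-28: counting 64 days forward gives 2077-12-31.

2077-12-31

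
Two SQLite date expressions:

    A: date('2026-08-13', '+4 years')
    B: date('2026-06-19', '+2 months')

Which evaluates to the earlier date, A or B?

B

A = 2030-08-13.
B = 2026-08-19.
B is earlier.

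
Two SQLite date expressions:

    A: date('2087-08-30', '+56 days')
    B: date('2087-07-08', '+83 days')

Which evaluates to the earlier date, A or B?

A = 2087-10-25.
B = 2087-09-29.
B is earlier.

B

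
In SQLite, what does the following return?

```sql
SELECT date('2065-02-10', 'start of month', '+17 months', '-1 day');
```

2066-06-30

`start of month` rewinds 2065-02-10 to 2065-02-01.
Adding +17 months to 2065-02-01 gives 2066-07-01.
Going back 1 day from 2066-07-01 reaches 2066-06-30 (last day of June, 30 days).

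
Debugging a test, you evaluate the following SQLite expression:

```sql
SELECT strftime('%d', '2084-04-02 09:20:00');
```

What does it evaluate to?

`%d` extracts the 2-digit day of month: 02.

02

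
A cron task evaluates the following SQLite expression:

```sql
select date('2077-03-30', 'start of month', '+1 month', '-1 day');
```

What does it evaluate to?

`start of month` rewinds 2077-03-30 to 2077-03-01.
Adding +1 month to 2077-03-01 gives 2077-04-01.
Going back 1 day from 2077-04-01 reaches 2077-03-31 (last day of March, 31 days).

2077-03-31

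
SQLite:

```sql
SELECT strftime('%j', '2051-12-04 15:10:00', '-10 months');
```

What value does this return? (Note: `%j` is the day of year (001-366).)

First apply '-10 months': 2051-12-04 15:10:00 → 2051-02-04 15:10:00.
Day-of-year for 2051-02-04: days since 2051-01-01 inclusive = 35, zero-padded to 035.

035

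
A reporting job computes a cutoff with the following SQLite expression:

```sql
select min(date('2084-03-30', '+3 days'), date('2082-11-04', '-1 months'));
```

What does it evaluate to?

date('2084-03-30', '+3 days') → 2084-04-02.
date('2082-11-04', '-1 months') → 2082-10-04.
Earlier of the two is 2082-10-04.

2082-10-04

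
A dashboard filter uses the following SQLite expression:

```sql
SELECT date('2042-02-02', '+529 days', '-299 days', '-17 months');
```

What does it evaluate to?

Applying '+529 days' to 2042-02-02: counting 529 days forward gives 2043-07-16.
Applying '-299 days' to 2043-07-16: counting 299 days back gives 2042-09-20.
Adding -17 months to 2042-09-20 gives 2041-04-20.

2041-04-20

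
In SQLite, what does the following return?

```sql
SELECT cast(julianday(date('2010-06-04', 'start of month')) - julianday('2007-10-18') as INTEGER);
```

`start of month` rewinds 2010-06-04 to 2010-06-01.
13 days remain in October 2007 after the 18th (31 − 18).
Full months from November 2007 through May 2010 contribute their day counts.
Then 1 day into June 2010.
Total: 13 + 30 + 31 + 31 + 29 + 31 + 30 + 31 + 30 + 31 + 31 + 30 + 31 + 30 + 31 + 31 + 28 + 31 + 30 + 31 + 30 + 31 + 31 + 30 + 31 + 30 + 31 + 31 + 28 + 31 + 30 + 31 + 1 = 957.

957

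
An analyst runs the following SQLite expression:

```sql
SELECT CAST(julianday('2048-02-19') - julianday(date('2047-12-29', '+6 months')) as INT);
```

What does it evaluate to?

-131

Adding +6 months to 2047-12-29 gives 2048-06-29.
10 days remain in February 2048 after the 19th (29 − 19).
March 2048: 31 days.
April 2048: 30 days.
May 2048: 31 days.
Then 29 days into June 2048.
Total: 10 + 31 + 30 + 31 + 29 = 131.
The subtraction is earlier − later, so the result is −131 → -131.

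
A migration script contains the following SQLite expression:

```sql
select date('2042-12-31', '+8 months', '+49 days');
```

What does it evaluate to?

2043-10-19

Adding +8 months to 2042-12-31 gives 2043-08-31.
Applying '+49 days' to 2043-08-31: counting 49 days forward gives 2043-10-19.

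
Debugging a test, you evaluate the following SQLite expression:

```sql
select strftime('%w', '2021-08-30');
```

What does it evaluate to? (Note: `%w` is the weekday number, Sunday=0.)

1

2021-08-30 is a Monday; with Sunday=0 that is 1.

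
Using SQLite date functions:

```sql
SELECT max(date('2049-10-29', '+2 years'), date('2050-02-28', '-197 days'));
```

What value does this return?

date('2049-10-29', '+2 years') → 2051-10-29.
date('2050-02-28', '-197 days') → 2049-08-15.
Later of the two is 2051-10-29.

2051-10-29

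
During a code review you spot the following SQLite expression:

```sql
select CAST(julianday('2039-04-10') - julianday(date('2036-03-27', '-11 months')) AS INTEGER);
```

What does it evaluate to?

Adding -11 months to 2036-03-27 gives 2035-04-27.
3 days remain in April 2035 after the 27th (30 − 27).
Full months from May 2035 through March 2039 contribute their day counts.
Then 10 days into April 2039.
Total: 3 + 31 + 30 + 31 + 31 + 30 + 31 + 30 + 31 + 31 + 29 + 31 + 30 + 31 + 30 + 31 + 31 + 30 + 31 + 30 + 31 + 31 + 28 + 31 + 30 + 31 + 30 + 31 + 31 + 30 + 31 + 30 + 31 + 31 + 28 + 31 + 30 + 31 + 30 + 31 + 31 + 30 + 31 + 30 + 31 + 31 + 28 + 31 + 10 = 1444.

1444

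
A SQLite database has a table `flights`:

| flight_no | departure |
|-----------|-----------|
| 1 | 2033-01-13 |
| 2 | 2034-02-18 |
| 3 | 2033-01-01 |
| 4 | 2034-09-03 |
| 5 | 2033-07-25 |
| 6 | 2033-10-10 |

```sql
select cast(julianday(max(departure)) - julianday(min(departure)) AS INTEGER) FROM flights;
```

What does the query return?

610

MIN = 2033-01-01, MAX = 2034-09-03.
30 days remain in January 2033 after the 1st (31 − 1).
Full months from February 2033 through August 2034 contribute their day counts.
Then 3 days into September 2034.
Total: 30 + 28 + 31 + 30 + 31 + 30 + 31 + 31 + 30 + 31 + 30 + 31 + 31 + 28 + 31 + 30 + 31 + 30 + 31 + 31 + 3 = 610.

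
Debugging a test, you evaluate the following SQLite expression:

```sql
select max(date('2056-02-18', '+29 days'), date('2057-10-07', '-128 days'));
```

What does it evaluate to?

2057-06-01

date('2056-02-18', '+29 days') → 2056-03-18.
date('2057-10-07', '-128 days') → 2057-06-01.
Later of the two is 2057-06-01.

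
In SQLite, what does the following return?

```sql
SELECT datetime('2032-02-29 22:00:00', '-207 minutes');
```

2032-02-29 18:33:00

207 minutes = 3h 27m; -207 minutes from 2032-02-29 22:00:00 is 2032-02-29 18:33:00.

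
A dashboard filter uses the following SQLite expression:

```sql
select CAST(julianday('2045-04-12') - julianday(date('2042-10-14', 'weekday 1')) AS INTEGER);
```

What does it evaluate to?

905

`weekday 1` advances to the next Monday; 2042-10-14 is a Tuesday, so it moves forward to 2042-10-20.
11 days remain in October 2042 after the 20th (31 − 20).
Full months from November 2042 through March 2045 contribute their day counts.
Then 12 days into April 2045.
Total: 11 + 30 + 31 + 31 + 28 + 31 + 30 + 31 + 30 + 31 + 31 + 30 + 31 + 30 + 31 + 31 + 29 + 31 + 30 + 31 + 30 + 31 + 31 + 30 + 31 + 30 + 31 + 31 + 28 + 31 + 12 = 905.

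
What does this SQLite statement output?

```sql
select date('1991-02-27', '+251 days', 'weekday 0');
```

1991-11-10

Applying '+251 days' to 1991-02-27: counting 251 days forward gives 1991-11-05.
`weekday 0` advances to the next Sunday; 1991-11-05 is a Tuesday, so it moves forward to 1991-11-10.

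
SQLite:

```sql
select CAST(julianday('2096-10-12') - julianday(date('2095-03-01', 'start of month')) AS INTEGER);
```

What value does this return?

`start of month` rewinds 2095-03-01 to 2095-03-01.
30 days remain in March 2095 after the 1st (31 − 1).
Full months from April 2095 through September 2096 contribute their day counts.
Then 12 days into October 2096.
Total: 30 + 30 + 31 + 30 + 31 + 31 + 30 + 31 + 30 + 31 + 31 + 29 + 31 + 30 + 31 + 30 + 31 + 31 + 30 + 12 = 591.

591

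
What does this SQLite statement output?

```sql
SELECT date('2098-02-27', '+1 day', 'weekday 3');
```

2098-03-05

Advancing 1 more day within February lands on 2098-02-28.
`weekday 3` advances to the next Wednesday; 2098-02-28 is a Friday, so it moves forward to 2098-03-05.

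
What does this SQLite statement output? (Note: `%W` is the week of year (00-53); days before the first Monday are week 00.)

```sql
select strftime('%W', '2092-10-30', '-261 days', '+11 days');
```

07

First apply '-261 days', '+11 days': 2092-10-30 → 2092-02-23.
2092-02-23 is a Saturday. SQLite's %W counts Mondays since the year started; the result is 07.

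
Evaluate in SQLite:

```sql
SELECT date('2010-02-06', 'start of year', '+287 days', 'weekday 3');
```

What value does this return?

`start of year` rewinds 2010-02-06 to 2010-01-01.
Applying '+287 days' to 2010-01-01: counting 287 days forward gives 2010-10-15.
`weekday 3` advances to the next Wednesday; 2010-10-15 is a Friday, so it moves forward to 2010-10-20.

2010-10-20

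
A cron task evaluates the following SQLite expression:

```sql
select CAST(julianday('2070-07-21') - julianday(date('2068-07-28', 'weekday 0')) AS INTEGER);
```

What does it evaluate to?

`weekday 0` advances to the next Sunday; 2068-07-28 is a Saturday, so it moves forward to 2068-07-29.
2 days remain in July 2068 after the 29th (31 − 29).
Full months from August 2068 through June 2070 contribute their day counts.
Then 21 days into July 2070.
Total: 2 + 31 + 30 + 31 + 30 + 31 + 31 + 28 + 31 + 30 + 31 + 30 + 31 + 31 + 30 + 31 + 30 + 31 + 31 + 28 + 31 + 30 + 31 + 30 + 21 = 722.

722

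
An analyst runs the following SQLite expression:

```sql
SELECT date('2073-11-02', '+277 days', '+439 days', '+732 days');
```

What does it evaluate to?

2077-10-20

Applying '+277 days' to 2073-11-02: counting 277 days forward gives 2074-08-06.
Applying '+439 days' to 2074-08-06: counting 439 days forward gives 2075-10-19.
Applying '+732 days' to 2075-10-19: counting 732 days forward gives 2077-10-20.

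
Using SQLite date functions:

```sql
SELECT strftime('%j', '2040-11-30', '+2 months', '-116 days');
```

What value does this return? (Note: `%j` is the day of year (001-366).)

280

First apply '+2 months', '-116 days': 2040-11-30 → 2040-10-06.
Day-of-year for 2040-10-06: days since 2040-01-01 inclusive = 280, zero-padded to 280.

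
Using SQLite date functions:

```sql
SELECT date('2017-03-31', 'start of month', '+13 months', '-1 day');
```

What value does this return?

2018-03-31

`start of month` rewinds 2017-03-31 to 2017-03-01.
Adding +13 months to 2017-03-01 gives 2018-04-01.
Going back 1 day from 2018-04-01 reaches 2018-03-31 (last day of March, 31 days).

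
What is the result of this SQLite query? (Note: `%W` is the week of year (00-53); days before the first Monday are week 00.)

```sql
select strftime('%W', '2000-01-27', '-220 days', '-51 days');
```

First apply '-220 days', '-51 days': 2000-01-27 → 1999-05-01.
1999-05-01 is a Saturday. SQLite's %W counts Mondays since the year started; the result is 17.

17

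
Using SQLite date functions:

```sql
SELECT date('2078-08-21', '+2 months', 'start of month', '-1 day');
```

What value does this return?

Adding +2 months to 2078-08-21 gives 2078-10-21.
`start of month` rewinds 2078-10-21 to 2078-10-01.
Going back 1 day from 2078-10-01 reaches 2078-09-30 (last day of September, 30 days).

2078-09-30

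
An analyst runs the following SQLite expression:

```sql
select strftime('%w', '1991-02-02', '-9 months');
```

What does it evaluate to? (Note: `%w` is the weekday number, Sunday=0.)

3

First apply '-9 months': 1991-02-02 → 1990-05-02.
1990-05-02 is a Wednesday; with Sunday=0 that is 3.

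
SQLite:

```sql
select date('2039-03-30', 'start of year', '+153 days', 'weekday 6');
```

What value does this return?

2039-06-04

`start of year` rewinds 2039-03-30 to 2039-01-01.
Applying '+153 days' to 2039-01-01: counting 153 days forward gives 2039-06-03.
`weekday 6` advances to the next Saturday; 2039-06-03 is a Friday, so it moves forward to 2039-06-04.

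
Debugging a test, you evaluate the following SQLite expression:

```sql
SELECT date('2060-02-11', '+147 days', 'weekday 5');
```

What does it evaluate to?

Applying '+147 days' to 2060-02-11: counting 147 days forward gives 2060-07-07.
`weekday 5` advances to the next Friday; 2060-07-07 is a Wednesday, so it moves forward to 2060-07-09.

2060-07-09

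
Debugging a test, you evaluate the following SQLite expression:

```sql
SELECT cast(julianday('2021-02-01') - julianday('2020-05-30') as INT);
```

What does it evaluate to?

247

1 day remains in May 2020 after the 30th (31 − 30).
Full months from June 2020 through January 2021 contribute their day counts.
Then 1 day into February 2021.
Total: 1 + 30 + 31 + 31 + 30 + 31 + 30 + 31 + 31 + 1 = 247.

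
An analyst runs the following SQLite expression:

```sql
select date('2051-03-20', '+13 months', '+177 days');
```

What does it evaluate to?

2052-10-14

Adding +13 months to 2051-03-20 gives 2052-04-20.
Applying '+177 days' to 2052-04-20: counting 177 days forward gives 2052-10-14.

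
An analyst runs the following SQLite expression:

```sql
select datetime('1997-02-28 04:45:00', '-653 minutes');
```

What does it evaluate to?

653 minutes = 10h 53m; -653 minutes from 1997-02-28 04:45:00 is 1997-02-27 17:52:00 (crosses midnight).

1997-02-27 17:52:00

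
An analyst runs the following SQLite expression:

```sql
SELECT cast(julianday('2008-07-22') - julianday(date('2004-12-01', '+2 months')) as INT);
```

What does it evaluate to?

1267

Adding +2 months to 2004-12-01 gives 2005-02-01.
27 days remain in February 2005 after the 1st (28 − 1).
Full months from March 2005 through June 2008 contribute their day counts.
Then 22 days into July 2008.
Total: 27 + 31 + 30 + 31 + 30 + 31 + 31 + 30 + 31 + 30 + 31 + 31 + 28 + 31 + 30 + 31 + 30 + 31 + 31 + 30 + 31 + 30 + 31 + 31 + 28 + 31 + 30 + 31 + 30 + 31 + 31 + 30 + 31 + 30 + 31 + 31 + 29 + 31 + 30 + 31 + 30 + 22 = 1267.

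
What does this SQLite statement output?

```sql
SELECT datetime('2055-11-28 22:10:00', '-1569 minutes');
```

2055-11-27 20:01:00

1569 minutes = 26h 9m; -1569 minutes from 2055-11-28 22:10:00 is 2055-11-27 20:01:00 (crosses midnight).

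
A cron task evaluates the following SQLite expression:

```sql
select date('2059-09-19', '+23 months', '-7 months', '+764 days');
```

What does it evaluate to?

Adding +23 months to 2059-09-19 gives 2061-08-19.
Adding -7 months to 2061-08-19 gives 2061-01-19.
Applying '+764 days' to 2061-01-19: counting 764 days forward gives 2063-02-22.

2063-02-22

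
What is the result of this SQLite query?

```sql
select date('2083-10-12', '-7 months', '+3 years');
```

2086-03-12

Adding -7 months to 2083-10-12 gives 2083-03-12.
Adding +3 years to 2083-03-12 gives 2086-03-12.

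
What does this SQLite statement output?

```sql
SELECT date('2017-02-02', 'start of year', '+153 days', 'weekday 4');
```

`start of year` rewinds 2017-02-02 to 2017-01-01.
Applying '+153 days' to 2017-01-01: counting 153 days forward gives 2017-06-03.
`weekday 4` advances to the next Thursday; 2017-06-03 is a Saturday, so it moves forward to 2017-06-08.

2017-06-08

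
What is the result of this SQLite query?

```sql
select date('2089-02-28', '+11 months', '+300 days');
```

Adding +11 months to 2089-02-28 gives 2090-01-28.
Applying '+300 days' to 2090-01-28: counting 300 days forward gives 2090-11-24.

2090-11-24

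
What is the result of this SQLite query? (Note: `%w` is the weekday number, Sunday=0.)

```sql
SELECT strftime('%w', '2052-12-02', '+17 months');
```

First apply '+17 months': 2052-12-02 → 2054-05-02.
2054-05-02 is a Saturday; with Sunday=0 that is 6.

6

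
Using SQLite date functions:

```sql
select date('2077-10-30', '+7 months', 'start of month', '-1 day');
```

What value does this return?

Adding +7 months to 2077-10-30 gives 2078-05-30.
`start of month` rewinds 2078-05-30 to 2078-05-01.
Going back 1 day from 2078-05-01 reaches 2078-04-30 (last day of April, 30 days).

2078-04-30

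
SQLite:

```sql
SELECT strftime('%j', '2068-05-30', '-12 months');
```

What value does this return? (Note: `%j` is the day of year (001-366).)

First apply '-12 months': 2068-05-30 → 2067-05-30.
Day-of-year for 2067-05-30: days since 2067-01-01 inclusive = 150, zero-padded to 150.

150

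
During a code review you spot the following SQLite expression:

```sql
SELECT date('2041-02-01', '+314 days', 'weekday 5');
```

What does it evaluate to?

Applying '+314 days' to 2041-02-01: counting 314 days forward gives 2041-12-12.
`weekday 5` advances to the next Friday; 2041-12-12 is a Thursday, so it moves forward to 2041-12-13.

2041-12-13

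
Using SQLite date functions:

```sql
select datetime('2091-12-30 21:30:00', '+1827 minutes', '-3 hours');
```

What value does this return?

2092-01-01 00:57:00

1827 minutes = 30h 27m; +1827 minutes from 2091-12-30 21:30:00 is 2092-01-01 03:57:00 (crosses midnight).
-3 hours from 2092-01-01 03:57:00 is 2092-01-01 00:57:00.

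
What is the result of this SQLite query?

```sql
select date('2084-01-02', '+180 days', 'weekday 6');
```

Applying '+180 days' to 2084-01-02: counting 180 days forward gives 2084-06-30.
`weekday 6` advances to the next Saturday; 2084-06-30 is a Friday, so it moves forward to 2084-07-01.

2084-07-01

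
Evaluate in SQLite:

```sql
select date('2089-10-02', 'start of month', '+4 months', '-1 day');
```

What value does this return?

2090-01-31

`start of month` rewinds 2089-10-02 to 2089-10-01.
Adding +4 months to 2089-10-01 gives 2090-02-01.
Going back 1 day from 2090-02-01 reaches 2090-01-31 (last day of January, 31 days).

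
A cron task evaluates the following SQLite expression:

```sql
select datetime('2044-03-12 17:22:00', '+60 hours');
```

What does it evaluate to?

2044-03-15 05:22:00

+60 hours from 2044-03-12 17:22:00 is 2044-03-15 05:22:00 (crosses midnight).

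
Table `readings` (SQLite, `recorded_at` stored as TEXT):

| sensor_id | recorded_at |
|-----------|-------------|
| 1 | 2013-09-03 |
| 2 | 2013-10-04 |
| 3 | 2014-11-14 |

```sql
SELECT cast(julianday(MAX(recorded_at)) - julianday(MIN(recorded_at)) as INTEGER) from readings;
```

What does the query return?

437

MIN = 2013-09-03, MAX = 2014-11-14.
27 days remain in September 2013 after the 3rd (30 − 3).
Full months from October 2013 through October 2014 contribute their day counts.
Then 14 days into November 2014.
Total: 27 + 31 + 30 + 31 + 31 + 28 + 31 + 30 + 31 + 30 + 31 + 31 + 30 + 31 + 14 = 437.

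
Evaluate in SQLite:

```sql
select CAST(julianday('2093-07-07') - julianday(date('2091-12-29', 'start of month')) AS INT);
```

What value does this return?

`start of month` rewinds 2091-12-29 to 2091-12-01.
30 days remain in December 2091 after the 1st (31 − 1).
Full months from January 2092 through June 2093 contribute their day counts.
Then 7 days into July 2093.
Total: 30 + 31 + 29 + 31 + 30 + 31 + 30 + 31 + 31 + 30 + 31 + 30 + 31 + 31 + 28 + 31 + 30 + 31 + 30 + 7 = 584.

584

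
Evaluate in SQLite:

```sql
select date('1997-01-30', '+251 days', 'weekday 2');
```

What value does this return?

Applying '+251 days' to 1997-01-30: counting 251 days forward gives 1997-10-08.
`weekday 2` advances to the next Tuesday; 1997-10-08 is a Wednesday, so it moves forward to 1997-10-14.

1997-10-14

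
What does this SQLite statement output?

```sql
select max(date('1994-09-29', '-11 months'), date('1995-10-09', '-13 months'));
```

1994-09-09

date('1994-09-29', '-11 months') → 1993-10-29.
date('1995-10-09', '-13 months') → 1994-09-09.
Later of the two is 1994-09-09.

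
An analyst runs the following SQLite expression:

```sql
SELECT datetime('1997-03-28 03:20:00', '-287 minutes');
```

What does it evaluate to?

287 minutes = 4h 47m; -287 minutes from 1997-03-28 03:20:00 is 1997-03-27 22:33:00 (crosses midnight).

1997-03-27 22:33:00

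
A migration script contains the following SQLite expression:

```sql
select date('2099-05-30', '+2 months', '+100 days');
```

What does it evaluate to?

2099-11-07

Adding +2 months to 2099-05-30 gives 2099-07-30.
Applying '+100 days' to 2099-07-30: counting 100 days forward gives 2099-11-07.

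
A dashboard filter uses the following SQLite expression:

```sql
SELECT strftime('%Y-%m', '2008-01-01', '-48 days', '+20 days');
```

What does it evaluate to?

2007-12

First apply '-48 days', '+20 days': 2008-01-01 → 2007-12-04.
`%Y-%m` extracts the year-month: 2007-12.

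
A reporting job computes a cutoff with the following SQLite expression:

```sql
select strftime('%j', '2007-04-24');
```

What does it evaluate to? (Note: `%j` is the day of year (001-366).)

114

Day-of-year for 2007-04-24: days since 2007-01-01 inclusive = 114, zero-padded to 114.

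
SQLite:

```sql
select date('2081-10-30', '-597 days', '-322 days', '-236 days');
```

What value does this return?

2078-09-01

Applying '-597 days' to 2081-10-30: counting 597 days back gives 2080-03-12.
Applying '-322 days' to 2080-03-12: counting 322 days back gives 2079-04-25.
Applying '-236 days' to 2079-04-25: counting 236 days back gives 2078-09-01.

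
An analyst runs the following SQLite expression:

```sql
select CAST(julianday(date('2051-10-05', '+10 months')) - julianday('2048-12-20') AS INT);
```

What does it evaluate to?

Adding +10 months to 2051-10-05 gives 2052-08-05.
11 days remain in December 2048 after the 20th (31 − 20).
Full months from January 2049 through July 2052 contribute their day counts.
Then 5 days into August 2052.
Total: 11 + 31 + 28 + 31 + 30 + 31 + 30 + 31 + 31 + 30 + 31 + 30 + 31 + 31 + 28 + 31 + 30 + 31 + 30 + 31 + 31 + 30 + 31 + 30 + 31 + 31 + 28 + 31 + 30 + 31 + 30 + 31 + 31 + 30 + 31 + 30 + 31 + 31 + 29 + 31 + 30 + 31 + 30 + 31 + 5 = 1324.

1324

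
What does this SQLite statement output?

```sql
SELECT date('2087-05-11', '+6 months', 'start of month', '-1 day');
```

Adding +6 months to 2087-05-11 gives 2087-11-11.
`start of month` rewinds 2087-11-11 to 2087-11-01.
Going back 1 day from 2087-11-01 reaches 2087-10-31 (last day of October, 31 days).

2087-10-31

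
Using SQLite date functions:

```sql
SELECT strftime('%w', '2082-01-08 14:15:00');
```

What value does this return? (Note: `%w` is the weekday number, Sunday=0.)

4

2082-01-08 is a Thursday; with Sunday=0 that is 4.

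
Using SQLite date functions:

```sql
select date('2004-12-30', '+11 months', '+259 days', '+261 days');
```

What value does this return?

2007-05-04

Adding +11 months to 2004-12-30 gives 2005-11-30.
Applying '+259 days' to 2005-11-30: counting 259 days forward gives 2006-08-16.
Applying '+261 days' to 2006-08-16: counting 261 days forward gives 2007-05-04.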